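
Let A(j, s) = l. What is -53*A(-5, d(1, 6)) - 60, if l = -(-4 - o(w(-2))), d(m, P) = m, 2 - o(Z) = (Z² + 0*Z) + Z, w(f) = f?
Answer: -272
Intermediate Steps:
o(Z) = 2 - Z - Z² (o(Z) = 2 - ((Z² + 0*Z) + Z) = 2 - ((Z² + 0) + Z) = 2 - (Z² + Z) = 2 - (Z + Z²) = 2 + (-Z - Z²) = 2 - Z - Z²)
l = 4 (l = -(-4 - (2 - 1*(-2) - 1*(-2)²)) = -(-4 - (2 + 2 - 1*4)) = -(-4 - (2 + 2 - 4)) = -(-4 - 1*0) = -(-4 + 0) = -1*(-4) = 4)
A(j, s) = 4
-53*A(-5, d(1, 6)) - 60 = -53*4 - 60 = -212 - 60 = -272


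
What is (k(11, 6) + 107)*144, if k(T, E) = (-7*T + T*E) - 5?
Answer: 13104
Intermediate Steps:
k(T, E) = -5 - 7*T + E*T (k(T, E) = (-7*T + E*T) - 5 = -5 - 7*T + E*T)
(k(11, 6) + 107)*144 = ((-5 - 7*11 + 6*11) + 107)*144 = ((-5 - 77 + 66) + 107)*144 = (-16 + 107)*144 = 91*144 = 13104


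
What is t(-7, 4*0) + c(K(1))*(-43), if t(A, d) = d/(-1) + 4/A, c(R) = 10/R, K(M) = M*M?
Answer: -3014/7 ≈ -430.57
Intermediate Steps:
K(M) = M²
t(A, d) = -d + 4/A (t(A, d) = d*(-1) + 4/A = -d + 4/A)
t(-7, 4*0) + c(K(1))*(-43) = (-4*0 + 4/(-7)) + (10/(1²))*(-43) = (-1*0 + 4*(-⅐)) + (10/1)*(-43) = (0 - 4/7) + (10*1)*(-43) = -4/7 + 10*(-43) = -4/7 - 430 = -3014/7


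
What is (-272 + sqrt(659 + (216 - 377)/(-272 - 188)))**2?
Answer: (2720 - sqrt(65935))**2/100 ≈ 60675.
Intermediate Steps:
(-272 + sqrt(659 + (216 - 377)/(-272 - 188)))**2 = (-272 + sqrt(659 - 161/(-460)))**2 = (-272 + sqrt(659 - 161*(-1/460)))**2 = (-272 + sqrt(659 + 7/20))**2 = (-272 + sqrt(13187/20))**2 = (-272 + sqrt(65935)/10)**2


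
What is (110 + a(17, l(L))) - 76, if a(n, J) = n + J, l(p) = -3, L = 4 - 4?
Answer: 48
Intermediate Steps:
L = 0
a(n, J) = J + n
(110 + a(17, l(L))) - 76 = (110 + (-3 + 17)) - 76 = (110 + 14) - 76 = 124 - 76 = 48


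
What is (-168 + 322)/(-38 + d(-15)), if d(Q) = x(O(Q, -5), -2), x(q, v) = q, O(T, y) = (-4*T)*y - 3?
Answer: -14/31 ≈ -0.45161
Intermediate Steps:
O(T, y) = -3 - 4*T*y (O(T, y) = -4*T*y - 3 = -3 - 4*T*y)
d(Q) = -3 + 20*Q (d(Q) = -3 - 4*Q*(-5) = -3 + 20*Q)
(-168 + 322)/(-38 + d(-15)) = (-168 + 322)/(-38 + (-3 + 20*(-15))) = 154/(-38 + (-3 - 300)) = 154/(-38 - 303) = 154/(-341) = 154*(-1/341) = -14/31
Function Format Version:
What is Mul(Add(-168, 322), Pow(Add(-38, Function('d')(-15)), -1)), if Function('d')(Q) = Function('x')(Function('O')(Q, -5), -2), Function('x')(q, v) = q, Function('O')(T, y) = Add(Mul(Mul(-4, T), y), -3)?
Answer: Rational(-14, 31) ≈ -0.45161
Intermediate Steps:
Function('O')(T, y) = Add(-3, Mul(-4, T, y)) (Function('O')(T, y) = Add(Mul(-4, T, y), -3) = Add(-3, Mul(-4, T, y)))
Function('d')(Q) = Add(-3, Mul(20, Q)) (Function('d')(Q) = Add(-3, Mul(-4, Q, -5)) = Add(-3, Mul(20, Q)))
Mul(Add(-168, 322), Pow(Add(-38, Function('d')(-15)), -1)) = Mul(Add(-168, 322), Pow(Add(-38, Add(-3, Mul(20, -15))), -1)) = Mul(154, Pow(Add(-38, Add(-3, -300)), -1)) = Mul(154, Pow(Add(-38, -303), -1)) = Mul(154, Pow(-341, -1)) = Mul(154, Rational(-1, 341)) = Rational(-14, 31)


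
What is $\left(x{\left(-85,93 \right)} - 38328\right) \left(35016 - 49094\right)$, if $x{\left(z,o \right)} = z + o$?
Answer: $539468960$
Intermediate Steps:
$x{\left(z,o \right)} = o + z$
$\left(x{\left(-85,93 \right)} - 38328\right) \left(35016 - 49094\right) = \left(\left(93 - 85\right) - 38328\right) \left(35016 - 49094\right) = \left(8 - 38328\right) \left(-14078\right) = \left(-38320\right) \left(-14078\right) = 539468960$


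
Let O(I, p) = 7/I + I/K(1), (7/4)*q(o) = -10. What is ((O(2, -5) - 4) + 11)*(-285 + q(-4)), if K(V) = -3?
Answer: -120065/42 ≈ -2858.7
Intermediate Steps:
q(o) = -40/7 (q(o) = (4/7)*(-10) = -40/7)
O(I, p) = 7/I - I/3 (O(I, p) = 7/I + I/(-3) = 7/I + I*(-1/3) = 7/I - I/3)
((O(2, -5) - 4) + 11)*(-285 + q(-4)) = (((7/2 - 1/3*2) - 4) + 11)*(-285 - 40/7) = (((7*(1/2) - 2/3) - 4) + 11)*(-2035/7) = (((7/2 - 2/3) - 4) + 11)*(-2035/7) = ((17/6 - 4) + 11)*(-2035/7) = (-7/6 + 11)*(-2035/7) = (59/6)*(-2035/7) = -120065/42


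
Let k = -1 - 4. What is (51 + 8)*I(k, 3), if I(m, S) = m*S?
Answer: -885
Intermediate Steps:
k = -5
I(m, S) = S*m
(51 + 8)*I(k, 3) = (51 + 8)*(3*(-5)) = 59*(-15) = -885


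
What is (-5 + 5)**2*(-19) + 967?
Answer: 967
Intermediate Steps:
(-5 + 5)**2*(-19) + 967 = 0**2*(-19) + 967 = 0*(-19) + 967 = 0 + 967 = 967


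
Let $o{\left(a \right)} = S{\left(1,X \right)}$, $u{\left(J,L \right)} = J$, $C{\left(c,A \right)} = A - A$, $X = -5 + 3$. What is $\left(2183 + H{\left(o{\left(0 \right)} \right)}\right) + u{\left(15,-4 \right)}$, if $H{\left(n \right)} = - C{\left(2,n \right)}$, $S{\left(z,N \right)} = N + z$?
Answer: $2198$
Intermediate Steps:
$X = -2$
$C{\left(c,A \right)} = 0$
$o{\left(a \right)} = -1$ ($o{\left(a \right)} = -2 + 1 = -1$)
$H{\left(n \right)} = 0$ ($H{\left(n \right)} = \left(-1\right) 0 = 0$)
$\left(2183 + H{\left(o{\left(0 \right)} \right)}\right) + u{\left(15,-4 \right)} = \left(2183 + 0\right) + 15 = 2183 + 15 = 2198$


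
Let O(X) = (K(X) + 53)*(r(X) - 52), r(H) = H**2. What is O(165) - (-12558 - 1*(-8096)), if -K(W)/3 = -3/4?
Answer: 6023081/4 ≈ 1.5058e+6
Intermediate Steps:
K(W) = 9/4 (K(W) = -(-9)/4 = -3*(-3/4) = 9/4)
O(X) = -2873 + 221*X**2/4 (O(X) = (9/4 + 53)*(X**2 - 52) = 221*(-52 + X**2)/4 = -2873 + 221*X**2/4)
O(165) - (-12558 - 1*(-8096)) = (-2873 + (221/4)*165**2) - (-12558 - 1*(-8096)) = (-2873 + (221/4)*27225) - (-12558 + 8096) = (-2873 + 6016725/4) - 1*(-4462) = 6005233/4 + 4462 = 6023081/4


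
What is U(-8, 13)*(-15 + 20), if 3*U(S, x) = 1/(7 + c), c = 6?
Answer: 5/39 ≈ 0.12821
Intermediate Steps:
U(S, x) = 1/39 (U(S, x) = 1/(3*(7 + 6)) = (⅓)/13 = (⅓)*(1/13) = 1/39)
U(-8, 13)*(-15 + 20) = (-15 + 20)/39 = (1/39)*5 = 5/39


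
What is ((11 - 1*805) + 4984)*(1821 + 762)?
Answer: 10822770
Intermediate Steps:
((11 - 1*805) + 4984)*(1821 + 762) = ((11 - 805) + 4984)*2583 = (-794 + 4984)*2583 = 4190*2583 = 10822770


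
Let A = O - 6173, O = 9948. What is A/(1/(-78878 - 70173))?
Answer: -562667525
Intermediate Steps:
A = 3775 (A = 9948 - 6173 = 3775)
A/(1/(-78878 - 70173)) = 3775/(1/(-78878 - 70173)) = 3775/(1/(-149051)) = 3775/(-1/149051) = 3775*(-149051) = -562667525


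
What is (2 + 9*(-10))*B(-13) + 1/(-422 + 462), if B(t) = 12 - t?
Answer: -87999/40 ≈ -2200.0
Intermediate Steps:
(2 + 9*(-10))*B(-13) + 1/(-422 + 462) = (2 + 9*(-10))*(12 - 1*(-13)) + 1/(-422 + 462) = (2 - 90)*(12 + 13) + 1/40 = -88*25 + 1/40 = -2200 + 1/40 = -87999/40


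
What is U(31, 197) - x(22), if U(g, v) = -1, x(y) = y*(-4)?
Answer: 87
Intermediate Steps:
x(y) = -4*y
U(31, 197) - x(22) = -1 - (-4)*22 = -1 - 1*(-88) = -1 + 88 = 87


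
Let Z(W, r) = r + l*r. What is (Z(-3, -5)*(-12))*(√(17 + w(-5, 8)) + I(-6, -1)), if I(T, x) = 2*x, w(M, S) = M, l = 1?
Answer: -240 + 240*√3 ≈ 175.69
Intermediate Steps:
Z(W, r) = 2*r (Z(W, r) = r + 1*r = r + r = 2*r)
(Z(-3, -5)*(-12))*(√(17 + w(-5, 8)) + I(-6, -1)) = ((2*(-5))*(-12))*(√(17 - 5) + 2*(-1)) = (-10*(-12))*(√12 - 2) = 120*(2*√3 - 2) = 120*(-2 + 2*√3) = -240 + 240*√3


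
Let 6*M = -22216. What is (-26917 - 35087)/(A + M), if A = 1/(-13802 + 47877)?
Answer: 6338358900/378505097 ≈ 16.746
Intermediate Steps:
M = -11108/3 (M = (⅙)*(-22216) = -11108/3 ≈ -3702.7)
A = 1/34075 ≈ 2.9347e-5
(-26917 - 35087)/(A + M) = (-26917 - 35087)/(1/34075 - 11108/3) = -62004/(-378505097/102225) = -62004*(-102225/378505097) = 6338358900/378505097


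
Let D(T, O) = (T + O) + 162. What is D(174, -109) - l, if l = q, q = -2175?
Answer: 2402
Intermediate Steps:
D(T, O) = 162 + O + T (D(T, O) = (O + T) + 162 = 162 + O + T)
l = -2175
D(174, -109) - l = (162 - 109 + 174) - 1*(-2175) = 227 + 2175 = 2402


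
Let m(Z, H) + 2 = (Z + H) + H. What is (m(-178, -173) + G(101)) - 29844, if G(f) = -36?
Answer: -30406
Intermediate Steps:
m(Z, H) = -2 + Z + 2*H (m(Z, H) = -2 + ((Z + H) + H) = -2 + ((H + Z) + H) = -2 + (Z + 2*H) = -2 + Z + 2*H)
(m(-178, -173) + G(101)) - 29844 = ((-2 - 178 + 2*(-173)) - 36) - 29844 = ((-2 - 178 - 346) - 36) - 29844 = (-526 - 36) - 29844 = -562 - 29844 = -30406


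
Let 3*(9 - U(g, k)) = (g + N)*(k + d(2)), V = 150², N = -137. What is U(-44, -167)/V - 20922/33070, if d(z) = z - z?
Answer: -2410949/2232225 ≈ -1.0801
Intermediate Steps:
d(z) = 0
V = 22500
U(g, k) = 9 - k*(-137 + g)/3 (U(g, k) = 9 - (g - 137)*(k + 0)/3 = 9 - (-137 + g)*k/3 = 9 - k*(-137 + g)/3)
U(-44, -167)/V - 20922/33070 = (9 + (137/3)*(-167) - ⅓*(-44)*(-167))/22500 - 20922/33070 = (9 - 22879/3 - 7348/3)*(1/22500) - 20922*1/33070 = -30200/3*1/22500 - 10461/16535 = -302/675 - 10461/16535 = -2410949/2232225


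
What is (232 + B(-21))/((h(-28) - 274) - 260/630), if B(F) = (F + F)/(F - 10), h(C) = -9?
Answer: -455742/553505 ≈ -0.82337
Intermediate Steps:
B(F) = 2*F/(-10 + F) (B(F) = (2*F)/(-10 + F) = 2*F/(-10 + F))
(232 + B(-21))/((h(-28) - 274) - 260/630) = (232 + 2*(-21)/(-10 - 21))/((-9 - 274) - 260/630) = (232 + 2*(-21)/(-31))/(-283 - 260*1/630) = (232 + 2*(-21)*(-1/31))/(-283 - 26/63) = (232 + 42/31)/(-17855/63) = -63/17855*7234/31 = -455742/553505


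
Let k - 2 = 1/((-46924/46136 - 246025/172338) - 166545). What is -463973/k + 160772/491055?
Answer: -18856505448810402096501088/81282641234529174855 ≈ -2.3199e+5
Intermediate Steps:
k = 165526552493161/82763524714892 (k = 2 + 1/((-46924/46136 - 246025/172338) - 166545) = 2 + 1/((-46924*1/46136 - 246025*1/172338) - 166545) = 2 + 1/((-11731/11534 - 246025/172338) - 166545) = 2 + 1/(-1214837357/496936623 - 166545) = 2 + 1/(-82763524714892/496936623) = 2 - 496936623/82763524714892 = 165526552493161/82763524714892 ≈ 2.0000)
-463973/k + 160772/491055 = -463973/165526552493161/82763524714892 + 160772/491055 = -463973*82763524714892/165526552493161 + 160772*(1/491055) = -38400040852542585916/165526552493161 + 160772/491055 = -18856505448810402096501088/81282641234529174855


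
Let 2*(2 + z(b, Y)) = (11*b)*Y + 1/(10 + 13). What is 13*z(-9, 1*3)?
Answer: -44993/23 ≈ -1956.2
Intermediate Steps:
z(b, Y) = -91/46 + 11*Y*b/2 (z(b, Y) = -2 + ((11*b)*Y + 1/(10 + 13))/2 = -2 + (11*Y*b + 1/23)/2 = -2 + (1/23 + 11*Y*b)/2 = -2 + (1/46 + 11*Y*b/2) = -91/46 + 11*Y*b/2)
13*z(-9, 1*3) = 13*(-91/46 + (11/2)*(1*3)*(-9)) = 13*(-91/46 + (11/2)*3*(-9)) = 13*(-91/46 - 297/2) = 13*(-3461/23) = -44993/23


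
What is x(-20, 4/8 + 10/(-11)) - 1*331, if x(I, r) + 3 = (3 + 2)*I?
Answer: -434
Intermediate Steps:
x(I, r) = -3 + 5*I (x(I, r) = -3 + (3 + 2)*I = -3 + 5*I)
x(-20, 4/8 + 10/(-11)) - 1*331 = (-3 + 5*(-20)) - 1*331 = (-3 - 100) - 331 = -103 - 331 = -434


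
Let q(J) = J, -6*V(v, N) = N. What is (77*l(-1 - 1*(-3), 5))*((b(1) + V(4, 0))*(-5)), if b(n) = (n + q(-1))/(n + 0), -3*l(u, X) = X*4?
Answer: 0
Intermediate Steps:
V(v, N) = -N/6
l(u, X) = -4*X/3 (l(u, X) = -X*4/3 = -4*X/3)
b(n) = (-1 + n)/n (b(n) = (n - 1)/(n + 0) = (-1 + n)/n)
(77*l(-1 - 1*(-3), 5))*((b(1) + V(4, 0))*(-5)) = (77*(-4/3*5))*(((-1 + 1)/1 - ⅙*0)*(-5)) = (77*(-20/3))*((1*0 + 0)*(-5)) = -1540*(0 + 0)*(-5)/3 = -0*(-5) = -1540/3*0 = 0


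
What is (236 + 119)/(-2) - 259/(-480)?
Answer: -84941/480 ≈ -176.96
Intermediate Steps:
(236 + 119)/(-2) - 259/(-480) = 355*(-½) - 259*(-1/480) = -355/2 + 259/480 = -84941/480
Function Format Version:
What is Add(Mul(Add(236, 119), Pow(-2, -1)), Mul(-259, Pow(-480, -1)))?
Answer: Rational(-84941, 480) ≈ -176.96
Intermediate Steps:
Add(Mul(Add(236, 119), Pow(-2, -1)), Mul(-259, Pow(-480, -1))) = Add(Mul(355, Rational(-1, 2)), Mul(-259, Rational(-1, 480))) = Add(Rational(-355, 2), Rational(259, 480)) = Rational(-84941, 480)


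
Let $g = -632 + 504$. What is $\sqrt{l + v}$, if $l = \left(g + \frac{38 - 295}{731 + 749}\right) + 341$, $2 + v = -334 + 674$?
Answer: $\frac{\sqrt{301632510}}{740} \approx 23.47$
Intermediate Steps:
$v = 338$ ($v = -2 + \left(-334 + 674\right) = -2 + 340 = 338$)
$g = -128$
$l = \frac{314983}{1480}$ ($l = \left(-128 + \frac{38 - 295}{731 + 749}\right) + 341 = \left(-128 - \frac{257}{1480}\right) + 341 = - \frac{189697}{1480} + 341 = \frac{314983}{1480} \approx 212.83$)
$\sqrt{l + v} = \sqrt{\frac{314983}{1480} + 338} = \sqrt{\frac{815223}{1480}} = \frac{\sqrt{301632510}}{740}$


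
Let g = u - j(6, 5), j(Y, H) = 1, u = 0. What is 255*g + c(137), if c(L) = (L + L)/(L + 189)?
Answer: -41428/163 ≈ -254.16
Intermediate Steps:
g = -1 (g = 0 - 1*1 = 0 - 1 = -1)
c(L) = 2*L/(189 + L) (c(L) = (2*L)/(189 + L) = 2*L/(189 + L))
255*g + c(137) = 255*(-1) + 2*137/(189 + 137) = -255 + 2*137/326 = -255 + 2*137*(1/326) = -255 + 137/163 = -41428/163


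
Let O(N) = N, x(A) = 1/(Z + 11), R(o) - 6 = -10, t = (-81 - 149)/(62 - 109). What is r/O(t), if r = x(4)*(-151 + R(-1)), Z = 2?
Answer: -1457/598 ≈ -2.4365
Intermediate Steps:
t = 230/47 (t = -230/(-47) = -230*(-1/47) = 230/47 ≈ 4.8936)
R(o) = -4 (R(o) = 6 - 10 = -4)
x(A) = 1/13 (x(A) = 1/(2 + 11) = 1/13)
r = -155/13 (r = (-151 - 4)/13 = (1/13)*(-155) = -155/13 ≈ -11.923)
r/O(t) = -155/(13*230/47) = -155/13*47/230 = -1457/598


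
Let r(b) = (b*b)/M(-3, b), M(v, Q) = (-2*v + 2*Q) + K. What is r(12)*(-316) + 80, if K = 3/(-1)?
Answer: -4816/3 ≈ -1605.3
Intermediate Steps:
K = -3 (K = 3*(-1) = -3)
M(v, Q) = -3 - 2*v + 2*Q (M(v, Q) = (-2*v + 2*Q) - 3 = -3 - 2*v + 2*Q)
r(b) = b**2/(3 + 2*b) (r(b) = (b*b)/(-3 - 2*(-3) + 2*b) = b**2/(-3 + 6 + 2*b) = b**2/(3 + 2*b))
r(12)*(-316) + 80 = (12**2/(3 + 2*12))*(-316) + 80 = (144/(3 + 24))*(-316) + 80 = (144/27)*(-316) + 80 = (144*(1/27))*(-316) + 80 = (16/3)*(-316) + 80 = -5056/3 + 80 = -4816/3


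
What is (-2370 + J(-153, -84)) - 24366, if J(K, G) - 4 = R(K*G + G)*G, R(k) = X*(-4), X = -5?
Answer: -28412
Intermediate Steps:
R(k) = 20 (R(k) = -5*(-4) = 20)
J(K, G) = 4 + 20*G
(-2370 + J(-153, -84)) - 24366 = (-2370 + (4 + 20*(-84))) - 24366 = (-2370 + (4 - 1680)) - 24366 = (-2370 - 1676) - 24366 = -4046 - 24366 = -28412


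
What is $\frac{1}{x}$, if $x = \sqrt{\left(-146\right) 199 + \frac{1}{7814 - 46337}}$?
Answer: $- \frac{i \sqrt{43116761542089}}{1119247243} \approx - 0.0058667 i$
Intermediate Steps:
$x = \frac{i \sqrt{43116761542089}}{38523}$ ($x = \sqrt{-29054 + \frac{1}{-38523}} = \sqrt{-29054 - \frac{1}{38523}} = \sqrt{- \frac{1119247243}{38523}} = \frac{i \sqrt{43116761542089}}{38523} \approx 170.45 i$)
$\frac{1}{x} = \frac{1}{\frac{1}{38523} i \sqrt{43116761542089}} = - \frac{i \sqrt{43116761542089}}{1119247243}$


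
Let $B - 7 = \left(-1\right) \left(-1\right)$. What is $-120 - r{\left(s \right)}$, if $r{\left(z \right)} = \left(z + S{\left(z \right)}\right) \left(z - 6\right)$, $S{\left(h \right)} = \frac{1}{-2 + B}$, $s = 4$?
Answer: $- \frac{335}{3} \approx -111.67$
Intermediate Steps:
$B = 8$ ($B = 7 - -1 = 7 + 1 = 8$)
$S{\left(h \right)} = \frac{1}{6}$ ($S{\left(h \right)} = \frac{1}{-2 + 8} = \frac{1}{6}$)
$r{\left(z \right)} = \left(-6 + z\right) \left(\frac{1}{6} + z\right)$ ($r{\left(z \right)} = \left(z + \frac{1}{6}\right) \left(z - 6\right) = \left(\frac{1}{6} + z\right) \left(-6 + z\right) = \left(-6 + z\right) \left(\frac{1}{6} + z\right)$)
$-120 - r{\left(s \right)} = -120 - \left(-1 + 4^{2} - \frac{70}{3}\right) = -120 - \left(-1 + 16 - \frac{70}{3}\right) = -120 - - \frac{25}{3} = -120 + \frac{25}{3} = - \frac{335}{3}$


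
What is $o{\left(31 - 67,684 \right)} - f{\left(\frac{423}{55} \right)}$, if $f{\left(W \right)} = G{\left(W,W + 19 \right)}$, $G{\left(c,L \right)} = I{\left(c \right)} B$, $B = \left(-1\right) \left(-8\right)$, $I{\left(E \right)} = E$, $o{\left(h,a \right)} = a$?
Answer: $\frac{34236}{55} \approx 622.47$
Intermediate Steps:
$B = 8$
$G{\left(c,L \right)} = 8 c$ ($G{\left(c,L \right)} = c 8 = 8 c$)
$f{\left(W \right)} = 8 W$
$o{\left(31 - 67,684 \right)} - f{\left(\frac{423}{55} \right)} = 684 - 8 \cdot \frac{423}{55} = 684 - \frac{3384}{55} = \frac{34236}{55}$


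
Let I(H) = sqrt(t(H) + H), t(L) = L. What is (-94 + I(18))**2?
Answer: 7744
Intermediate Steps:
I(H) = sqrt(2)*sqrt(H) (I(H) = sqrt(H + H) = sqrt(2*H) = sqrt(2)*sqrt(H))
(-94 + I(18))**2 = (-94 + sqrt(2)*sqrt(18))**2 = (-94 + sqrt(2)*(3*sqrt(2)))**2 = (-94 + 6)**2 = (-88)**2 = 7744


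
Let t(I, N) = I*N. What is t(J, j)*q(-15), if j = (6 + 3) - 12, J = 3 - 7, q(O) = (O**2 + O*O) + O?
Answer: 5220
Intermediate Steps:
q(O) = O + 2*O**2 (q(O) = (O**2 + O**2) + O = 2*O**2 + O = O + 2*O**2)
J = -4
j = -3 (j = 9 - 12 = -3)
t(J, j)*q(-15) = (-4*(-3))*(-15*(1 + 2*(-15))) = 12*(-15*(1 - 30)) = 12*(-15*(-29)) = 12*435 = 5220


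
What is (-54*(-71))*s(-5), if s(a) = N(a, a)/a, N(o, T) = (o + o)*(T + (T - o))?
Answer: -38340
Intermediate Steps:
N(o, T) = 2*o*(-o + 2*T) (N(o, T) = (2*o)*(-o + 2*T) = 2*o*(-o + 2*T))
s(a) = 2*a (s(a) = (2*a*(-a + 2*a))/a = (2*a*a)/a = (2*a²)/a = 2*a)
(-54*(-71))*s(-5) = (-54*(-71))*(2*(-5)) = 3834*(-10) = -38340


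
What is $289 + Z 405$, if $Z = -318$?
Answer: $-128501$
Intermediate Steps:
$289 + Z 405 = 289 - 128790 = -128501$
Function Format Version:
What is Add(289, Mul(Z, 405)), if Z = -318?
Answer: -128501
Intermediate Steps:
Add(289, Mul(Z, 405)) = Add(289, Mul(-318, 405)) = Add(289, -128790) = -128501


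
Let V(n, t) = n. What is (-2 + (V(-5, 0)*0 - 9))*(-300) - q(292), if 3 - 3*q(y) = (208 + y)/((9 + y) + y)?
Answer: 5869421/1779 ≈ 3299.3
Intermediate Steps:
q(y) = 1 - (208 + y)/(3*(9 + 2*y)) (q(y) = 1 - (208 + y)/(3*((9 + y) + y)) = 1 - (208 + y)/(3*(9 + 2*y)))
(-2 + (V(-5, 0)*0 - 9))*(-300) - q(292) = (-2 + (-5*0 - 9))*(-300) - (-181 + 5*292)/(3*(9 + 2*292)) = (-2 + (0 - 9))*(-300) - (-181 + 1460)/(3*(9 + 584)) = (-2 - 9)*(-300) - 1279/(3*593) = -11*(-300) - 1279/(3*593) = 3300 - 1*1279/1779 = 3300 - 1279/1779 = 5869421/1779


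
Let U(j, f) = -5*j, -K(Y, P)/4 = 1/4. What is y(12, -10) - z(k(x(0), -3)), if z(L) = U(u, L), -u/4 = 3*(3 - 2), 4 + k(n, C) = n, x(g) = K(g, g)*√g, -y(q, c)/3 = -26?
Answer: 18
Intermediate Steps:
K(Y, P) = -1 (K(Y, P) = -4/4 = -4*¼ = -1)
y(q, c) = 78 (y(q, c) = -3*(-26) = 78)
x(g) = -√g
k(n, C) = -4 + n
u = -12 (u = -12*(3 - 2) = -12 ≈ -12.000)
z(L) = 60 (z(L) = -5*(-12) = 60)
y(12, -10) - z(k(x(0), -3)) = 78 - 1*60 = 78 - 60 = 18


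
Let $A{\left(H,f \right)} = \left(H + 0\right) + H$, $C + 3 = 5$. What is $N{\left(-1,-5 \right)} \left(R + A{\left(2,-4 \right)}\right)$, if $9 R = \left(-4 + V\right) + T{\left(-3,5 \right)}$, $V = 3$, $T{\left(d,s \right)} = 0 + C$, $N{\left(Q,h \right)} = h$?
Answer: $- \frac{185}{9} \approx -20.556$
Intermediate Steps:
$C = 2$ ($C = -3 + 5 = 2$)
$T{\left(d,s \right)} = 2$ ($T{\left(d,s \right)} = 0 + 2 = 2$)
$A{\left(H,f \right)} = 2 H$ ($A{\left(H,f \right)} = H + H = 2 H$)
$R = \frac{1}{9}$ ($R = \frac{\left(-4 + 3\right) + 2}{9} = \frac{-1 + 2}{9} = \frac{1}{9} \cdot 1 = \frac{1}{9} \approx 0.11111$)
$N{\left(-1,-5 \right)} \left(R + A{\left(2,-4 \right)}\right) = - 5 \left(\frac{1}{9} + 2 \cdot 2\right) = - 5 \left(\frac{1}{9} + 4\right) = \left(-5\right) \frac{37}{9} = - \frac{185}{9}$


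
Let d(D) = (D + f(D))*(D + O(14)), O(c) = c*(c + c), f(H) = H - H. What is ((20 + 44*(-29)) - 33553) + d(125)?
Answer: 29816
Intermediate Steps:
f(H) = 0
O(c) = 2*c**2 (O(c) = c*(2*c) = 2*c**2)
d(D) = D*(392 + D) (d(D) = (D + 0)*(D + 2*14**2) = D*(D + 2*196) = D*(D + 392) = D*(392 + D))
((20 + 44*(-29)) - 33553) + d(125) = ((20 + 44*(-29)) - 33553) + 125*(392 + 125) = ((20 - 1276) - 33553) + 125*517 = (-1256 - 33553) + 64625 = -34809 + 64625 = 29816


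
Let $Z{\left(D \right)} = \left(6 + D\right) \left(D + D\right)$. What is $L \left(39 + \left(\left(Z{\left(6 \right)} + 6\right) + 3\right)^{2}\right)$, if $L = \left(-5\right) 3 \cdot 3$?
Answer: $-1055160$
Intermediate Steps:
$Z{\left(D \right)} = 2 D \left(6 + D\right)$ ($Z{\left(D \right)} = \left(6 + D\right) 2 D = 2 D \left(6 + D\right)$)
$L = -45$ ($L = \left(-15\right) 3 = -45$)
$L \left(39 + \left(\left(Z{\left(6 \right)} + 6\right) + 3\right)^{2}\right) = - 45 \left(39 + \left(\left(2 \cdot 6 \left(6 + 6\right) + 6\right) + 3\right)^{2}\right) = - 45 \left(39 + \left(\left(2 \cdot 6 \cdot 12 + 6\right) + 3\right)^{2}\right) = - 45 \left(39 + \left(\left(144 + 6\right) + 3\right)^{2}\right) = - 45 \left(39 + \left(150 + 3\right)^{2}\right) = - 45 \left(39 + 153^{2}\right) = - 45 \left(39 + 23409\right) = \left(-45\right) 23448 = -1055160$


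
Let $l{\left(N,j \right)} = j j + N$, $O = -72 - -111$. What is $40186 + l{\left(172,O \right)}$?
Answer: $41879$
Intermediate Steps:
$O = 39$ ($O = -72 + 111 = 39$)
$l{\left(N,j \right)} = N + j^{2}$ ($l{\left(N,j \right)} = j^{2} + N = N + j^{2}$)
$40186 + l{\left(172,O \right)} = 40186 + \left(172 + 39^{2}\right) = 40186 + \left(172 + 1521\right) = 40186 + 1693 = 41879$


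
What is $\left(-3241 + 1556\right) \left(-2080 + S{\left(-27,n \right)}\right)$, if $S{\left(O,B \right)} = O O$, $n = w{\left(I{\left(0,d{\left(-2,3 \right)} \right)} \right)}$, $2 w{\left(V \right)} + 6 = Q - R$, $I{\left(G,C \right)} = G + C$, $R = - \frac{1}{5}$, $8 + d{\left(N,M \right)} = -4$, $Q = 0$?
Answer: $2276435$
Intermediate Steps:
$d{\left(N,M \right)} = -12$ ($d{\left(N,M \right)} = -8 - 4 = -12$)
$R = - \frac{1}{5}$ ($R = \left(-1\right) \frac{1}{5} = - \frac{1}{5} \approx -0.2$)
$I{\left(G,C \right)} = C + G$
$w{\left(V \right)} = - \frac{29}{10}$ ($w{\left(V \right)} = -3 + \frac{0 - - \frac{1}{5}}{2} = -3 + \frac{0 + \frac{1}{5}}{2} = -3 + \frac{1}{2} \cdot \frac{1}{5} = -3 + \frac{1}{10} = - \frac{29}{10}$)
$n = - \frac{29}{10} \approx -2.9$
$S{\left(O,B \right)} = O^{2}$
$\left(-3241 + 1556\right) \left(-2080 + S{\left(-27,n \right)}\right) = \left(-3241 + 1556\right) \left(-2080 + \left(-27\right)^{2}\right) = - 1685 \left(-2080 + 729\right) = \left(-1685\right) \left(-1351\right) = 2276435$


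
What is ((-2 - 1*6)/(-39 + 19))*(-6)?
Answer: -12/5 ≈ -2.4000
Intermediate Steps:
((-2 - 1*6)/(-39 + 19))*(-6) = ((-2 - 6)/(-20))*(-6) = -1/20*(-8)*(-6) = (2/5)*(-6) = -12/5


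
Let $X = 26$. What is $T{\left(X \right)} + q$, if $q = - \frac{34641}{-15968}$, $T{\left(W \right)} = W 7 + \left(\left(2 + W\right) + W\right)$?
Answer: $\frac{3803089}{15968} \approx 238.17$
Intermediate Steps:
$T{\left(W \right)} = 2 + 9 W$ ($T{\left(W \right)} = 7 W + \left(2 + 2 W\right) = 2 + 9 W$)
$q = \frac{34641}{15968}$ ($q = \left(-34641\right) \left(- \frac{1}{15968}\right) = \frac{34641}{15968} \approx 2.1694$)
$T{\left(X \right)} + q = \left(2 + 9 \cdot 26\right) + \frac{34641}{15968} = \left(2 + 234\right) + \frac{34641}{15968} = 236 + \frac{34641}{15968} = \frac{3803089}{15968}$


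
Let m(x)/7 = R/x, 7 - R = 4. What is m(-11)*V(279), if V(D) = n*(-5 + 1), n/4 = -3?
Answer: -1008/11 ≈ -91.636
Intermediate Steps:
n = -12 (n = 4*(-3) = -12)
R = 3 (R = 7 - 1*4 = 7 - 4 = 3)
V(D) = 48 (V(D) = -12*(-5 + 1) = -12*(-4) = 48)
m(x) = 21/x (m(x) = 7*(3/x) = 21/x)
m(-11)*V(279) = (21/(-11))*48 = (21*(-1/11))*48 = -21/11*48 = -1008/11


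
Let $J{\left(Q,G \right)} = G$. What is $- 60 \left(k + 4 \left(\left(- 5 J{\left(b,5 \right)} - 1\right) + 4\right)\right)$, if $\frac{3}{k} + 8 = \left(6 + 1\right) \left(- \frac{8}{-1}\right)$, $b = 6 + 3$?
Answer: $\frac{21105}{4} \approx 5276.3$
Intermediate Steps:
$b = 9$
$k = \frac{1}{16}$ ($k = \frac{3}{-8 + \left(6 + 1\right) \left(- \frac{8}{-1}\right)} = \frac{3}{-8 + 7 \left(\left(-8\right) \left(-1\right)\right)} = \frac{3}{-8 + 7 \cdot 8} = \frac{3}{-8 + 56} = \frac{3}{48} = 3 \cdot \frac{1}{48} = \frac{1}{16} \approx 0.0625$)
$- 60 \left(k + 4 \left(\left(- 5 J{\left(b,5 \right)} - 1\right) + 4\right)\right) = - 60 \left(\frac{1}{16} + 4 \left(\left(\left(-5\right) 5 - 1\right) + 4\right)\right) = - 60 \left(\frac{1}{16} + 4 \left(\left(-25 - 1\right) + 4\right)\right) = - 60 \left(\frac{1}{16} + 4 \left(-26 + 4\right)\right) = - 60 \left(\frac{1}{16} + 4 \left(-22\right)\right) = - 60 \left(\frac{1}{16} - 88\right) = \left(-60\right) \left(- \frac{1407}{16}\right) = \frac{21105}{4}$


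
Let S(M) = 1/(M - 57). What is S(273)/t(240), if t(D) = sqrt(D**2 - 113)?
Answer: sqrt(57487)/12417192 ≈ 1.9309e-5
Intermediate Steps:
t(D) = sqrt(-113 + D**2)
S(M) = 1/(-57 + M)
S(273)/t(240) = 1/((-57 + 273)*(sqrt(-113 + 240**2))) = 1/(216*(sqrt(-113 + 57600))) = 1/(216*(sqrt(57487))) = (sqrt(57487)/57487)/216 = sqrt(57487)/12417192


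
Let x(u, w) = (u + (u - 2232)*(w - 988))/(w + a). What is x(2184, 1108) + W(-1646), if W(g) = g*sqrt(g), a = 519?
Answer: -3576/1627 - 1646*I*sqrt(1646) ≈ -2.1979 - 66780.0*I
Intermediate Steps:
W(g) = g**(3/2)
x(u, w) = (u + (-2232 + u)*(-988 + w))/(519 + w) (x(u, w) = (u + (u - 2232)*(w - 988))/(w + 519) = (u + (-2232 + u)*(-988 + w))/(519 + w))
x(2184, 1108) + W(-1646) = (2205216 - 2232*1108 - 987*2184 + 2184*1108)/(519 + 1108) + (-1646)**(3/2) = (2205216 - 2473056 - 2155608 + 2419872)/1627 - 1646*I*sqrt(1646) = (1/1627)*(-3576) - 1646*I*sqrt(1646) = -3576/1627 - 1646*I*sqrt(1646)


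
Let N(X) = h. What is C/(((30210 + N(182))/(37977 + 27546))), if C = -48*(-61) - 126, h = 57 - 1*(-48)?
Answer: 61198482/10105 ≈ 6056.3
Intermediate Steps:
h = 105 (h = 57 + 48 = 105)
N(X) = 105
C = 2802 (C = 2928 - 126 = 2802)
C/(((30210 + N(182))/(37977 + 27546))) = 2802/(((30210 + 105)/(37977 + 27546))) = 2802/((30315/65523)) = 2802/((30315*(1/65523))) = 2802/(10105/21841) = 2802*(21841/10105) = 61198482/10105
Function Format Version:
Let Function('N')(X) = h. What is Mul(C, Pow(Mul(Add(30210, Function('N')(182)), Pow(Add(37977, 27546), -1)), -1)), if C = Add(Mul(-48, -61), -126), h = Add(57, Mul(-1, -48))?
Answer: Rational(61198482, 10105) ≈ 6056.3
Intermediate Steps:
h = 105 (h = Add(57, 48) = 105)
Function('N')(X) = 105
C = 2802 (C = Add(2928, -126) = 2802)
Mul(C, Pow(Mul(Add(30210, Function('N')(182)), Pow(Add(37977, 27546), -1)), -1)) = Mul(2802, Pow(Mul(Add(30210, 105), Pow(Add(37977, 27546), -1)), -1)) = Mul(2802, Pow(Mul(30315, Pow(65523, -1)), -1)) = Mul(2802, Pow(Mul(30315, Rational(1, 65523)), -1)) = Mul(2802, Pow(Rational(10105, 21841), -1)) = Mul(2802, Rational(21841, 10105)) = Rational(61198482, 10105)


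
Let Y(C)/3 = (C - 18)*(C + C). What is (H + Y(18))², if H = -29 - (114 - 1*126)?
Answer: 289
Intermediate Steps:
Y(C) = 6*C*(-18 + C) (Y(C) = 3*((C - 18)*(C + C)) = 3*((-18 + C)*(2*C)) = 3*(2*C*(-18 + C)) = 6*C*(-18 + C))
H = -17 (H = -29 - (114 - 126) = -29 - 1*(-12) = -29 + 12 = -17)
(H + Y(18))² = (-17 + 6*18*(-18 + 18))² = (-17 + 6*18*0)² = (-17 + 0)² = (-17)² = 289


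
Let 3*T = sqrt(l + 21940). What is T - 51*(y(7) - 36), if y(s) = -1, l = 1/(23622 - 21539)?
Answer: 1887 + sqrt(95195226743)/6249 ≈ 1936.4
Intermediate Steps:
l = 1/2083 ≈ 0.00048008
T = sqrt(95195226743)/6249 (T = sqrt(1/2083 + 21940)/3 = sqrt(45701021/2083)/3 = (sqrt(95195226743)/2083)/3 = sqrt(95195226743)/6249 ≈ 49.374)
T - 51*(y(7) - 36) = sqrt(95195226743)/6249 - 51*(-1 - 36) = sqrt(95195226743)/6249 - 51*(-37) = sqrt(95195226743)/6249 + 1887 = 1887 + sqrt(95195226743)/6249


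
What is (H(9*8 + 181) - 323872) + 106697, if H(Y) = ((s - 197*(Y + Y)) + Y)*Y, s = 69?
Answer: -25355255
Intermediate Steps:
H(Y) = Y*(69 - 393*Y) (H(Y) = ((69 - 197*(Y + Y)) + Y)*Y = ((69 - 394*Y) + Y)*Y = (69 - 393*Y)*Y = Y*(69 - 393*Y))
(H(9*8 + 181) - 323872) + 106697 = (3*(9*8 + 181)*(23 - 131*(9*8 + 181)) - 323872) + 106697 = (3*(72 + 181)*(23 - 131*(72 + 181)) - 323872) + 106697 = (3*253*(23 - 131*253) - 323872) + 106697 = (3*253*(23 - 33143) - 323872) + 106697 = (3*253*(-33120) - 323872) + 106697 = (-25138080 - 323872) + 106697 = -25461952 + 106697 = -25355255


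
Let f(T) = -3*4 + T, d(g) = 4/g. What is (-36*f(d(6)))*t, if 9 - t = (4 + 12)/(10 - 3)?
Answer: 19176/7 ≈ 2739.4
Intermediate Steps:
t = 47/7 (t = 9 - (4 + 12)/(10 - 3) = 9 - 16/7 = 47/7 ≈ 6.7143)
f(T) = -12 + T
(-36*f(d(6)))*t = -36*(-12 + 4/6)*(47/7) = -36*(-12 + 4*(⅙))*(47/7) = -36*(-12 + ⅔)*(47/7) = -36*(-34/3)*(47/7) = 408*(47/7) = 19176/7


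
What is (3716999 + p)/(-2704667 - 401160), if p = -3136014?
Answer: -580985/3105827 ≈ -0.18706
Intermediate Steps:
(3716999 + p)/(-2704667 - 401160) = (3716999 - 3136014)/(-2704667 - 401160) = 580985/(-3105827) = 580985*(-1/3105827) = -580985/3105827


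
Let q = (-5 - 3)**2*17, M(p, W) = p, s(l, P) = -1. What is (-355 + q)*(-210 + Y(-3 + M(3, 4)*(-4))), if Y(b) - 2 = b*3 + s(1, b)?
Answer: -186182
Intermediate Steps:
Y(b) = 1 + 3*b (Y(b) = 2 + (b*3 - 1) = 2 + (3*b - 1) = 2 + (-1 + 3*b) = 1 + 3*b)
q = 1088 (q = (-8)**2*17 = 64*17 = 1088)
(-355 + q)*(-210 + Y(-3 + M(3, 4)*(-4))) = (-355 + 1088)*(-210 + (1 + 3*(-3 + 3*(-4)))) = 733*(-210 + (1 + 3*(-3 - 12))) = 733*(-210 + (1 + 3*(-15))) = 733*(-210 + (1 - 45)) = 733*(-210 - 44) = 733*(-254) = -186182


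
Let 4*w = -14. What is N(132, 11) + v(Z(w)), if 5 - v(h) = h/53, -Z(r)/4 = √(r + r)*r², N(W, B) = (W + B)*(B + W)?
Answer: 20454 + 49*I*√7/53 ≈ 20454.0 + 2.4461*I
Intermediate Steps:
N(W, B) = (B + W)² (N(W, B) = (B + W)*(B + W) = (B + W)²)
w = -7/2 (w = (¼)*(-14) = -7/2 ≈ -3.5000)
Z(r) = -4*√2*r^(5/2) (Z(r) = -4*√(r + r)*r² = -4*√(2*r)*r² = -4*√2*√r*r² = -4*√2*r^(5/2))
v(h) = 5 - h/53
N(132, 11) + v(Z(w)) = (11 + 132)² + (5 - (-4)*√2*(-7/2)^(5/2)/53) = 143² + (5 - (-4)*√2*49*I*√14/8/53) = 20449 + (5 - (-49)*I*√7/53) = 20449 + (5 + 49*I*√7/53) = 20454 + 49*I*√7/53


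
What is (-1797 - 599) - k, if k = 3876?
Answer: -6272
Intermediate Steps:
(-1797 - 599) - k = (-1797 - 599) - 1*3876 = -2396 - 3876 = -6272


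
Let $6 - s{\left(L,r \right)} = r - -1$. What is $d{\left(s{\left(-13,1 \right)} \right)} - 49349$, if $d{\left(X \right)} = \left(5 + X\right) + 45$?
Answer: $-49295$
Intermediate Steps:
$s{\left(L,r \right)} = 5 - r$ ($s{\left(L,r \right)} = 6 - \left(r - -1\right) = 6 - \left(r + 1\right) = 6 - \left(1 + r\right) = 5 - r$)
$d{\left(X \right)} = 50 + X$
$d{\left(s{\left(-13,1 \right)} \right)} - 49349 = \left(50 + \left(5 - 1\right)\right) - 49349 = \left(50 + 4\right) - 49349 = 54 - 49349 = -49295$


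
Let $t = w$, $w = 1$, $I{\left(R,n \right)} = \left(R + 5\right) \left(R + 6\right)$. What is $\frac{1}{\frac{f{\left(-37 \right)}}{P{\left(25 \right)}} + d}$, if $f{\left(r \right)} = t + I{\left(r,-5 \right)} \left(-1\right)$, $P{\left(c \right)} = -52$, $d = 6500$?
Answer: $\frac{52}{338991} \approx 0.0001534$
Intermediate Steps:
$I{\left(R,n \right)} = \left(5 + R\right) \left(6 + R\right)$
$t = 1$
$f{\left(r \right)} = -29 - r^{2} - 11 r$ ($f{\left(r \right)} = 1 + \left(30 + r^{2} + 11 r\right) \left(-1\right) = 1 - \left(30 + r^{2} + 11 r\right) = -29 - r^{2} - 11 r$)
$\frac{1}{\frac{f{\left(-37 \right)}}{P{\left(25 \right)}} + d} = \frac{1}{\frac{-29 - \left(-37\right)^{2} - -407}{-52} + 6500} = \frac{1}{\left(-29 - 1369 + 407\right) \left(- \frac{1}{52}\right) + 6500} = \frac{1}{\left(-991\right) \left(- \frac{1}{52}\right) + 6500} = \frac{1}{\frac{991}{52} + 6500} = \frac{1}{\frac{338991}{52}} = \frac{52}{338991}$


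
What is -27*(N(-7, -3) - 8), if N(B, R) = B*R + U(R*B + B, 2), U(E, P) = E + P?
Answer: -783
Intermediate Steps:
N(B, R) = 2 + B + 2*B*R (N(B, R) = B*R + ((R*B + B) + 2) = B*R + ((B*R + B) + 2) = B*R + ((B + B*R) + 2) = B*R + (2 + B + B*R) = 2 + B + 2*B*R)
-27*(N(-7, -3) - 8) = -27*((2 - 7 + 2*(-7)*(-3)) - 8) = -27*((2 - 7 + 42) - 8) = -27*(37 - 8) = -27*29 = -783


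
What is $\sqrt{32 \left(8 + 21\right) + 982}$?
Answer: $\sqrt{1910} \approx 43.704$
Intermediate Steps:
$\sqrt{32 \left(8 + 21\right) + 982} = \sqrt{32 \cdot 29 + 982} = \sqrt{928 + 982} = \sqrt{1910}$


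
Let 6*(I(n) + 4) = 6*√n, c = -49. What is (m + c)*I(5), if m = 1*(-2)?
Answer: 204 - 51*√5 ≈ 89.961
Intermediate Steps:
I(n) = -4 + √n (I(n) = -4 + (6*√n)/6 = -4 + √n)
m = -2
(m + c)*I(5) = (-2 - 49)*(-4 + √5) = -51*(-4 + √5) = 204 - 51*√5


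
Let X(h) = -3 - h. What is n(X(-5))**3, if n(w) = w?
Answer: 8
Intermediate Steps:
n(X(-5))**3 = (-3 - 1*(-5))**3 = (-3 + 5)**3 = 2**3 = 8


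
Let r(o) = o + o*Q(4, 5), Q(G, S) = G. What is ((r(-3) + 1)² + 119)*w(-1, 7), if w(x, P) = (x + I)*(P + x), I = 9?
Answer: 15120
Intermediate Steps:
r(o) = 5*o (r(o) = o + o*4 = o + 4*o = 5*o)
w(x, P) = (9 + x)*(P + x) (w(x, P) = (x + 9)*(P + x) = (9 + x)*(P + x))
((r(-3) + 1)² + 119)*w(-1, 7) = ((5*(-3) + 1)² + 119)*((-1)² + 9*7 + 9*(-1) + 7*(-1)) = ((-15 + 1)² + 119)*(1 + 63 - 9 - 7) = ((-14)² + 119)*48 = (196 + 119)*48 = 315*48 = 15120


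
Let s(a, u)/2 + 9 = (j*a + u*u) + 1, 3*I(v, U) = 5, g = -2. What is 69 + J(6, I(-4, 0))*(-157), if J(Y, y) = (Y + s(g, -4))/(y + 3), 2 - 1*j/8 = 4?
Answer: -19770/7 ≈ -2824.3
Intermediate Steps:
j = -16 (j = 16 - 8*4 = 16 - 32 = -16)
I(v, U) = 5/3 (I(v, U) = (⅓)*5 = 5/3)
s(a, u) = -16 - 32*a + 2*u² (s(a, u) = -18 + 2*((-16*a + u*u) + 1) = -18 + 2*((-16*a + u²) + 1) = -18 + 2*((u² - 16*a) + 1) = -18 + 2*(1 + u² - 16*a) = -18 + (2 - 32*a + 2*u²) = -16 - 32*a + 2*u²)
J(Y, y) = (80 + Y)/(3 + y) (J(Y, y) = (Y + (-16 - 32*(-2) + 2*(-4)²))/(y + 3) = (Y + (-16 + 64 + 2*16))/(3 + y) = (Y + (-16 + 64 + 32))/(3 + y) = (Y + 80)/(3 + y) = (80 + Y)/(3 + y))
69 + J(6, I(-4, 0))*(-157) = 69 + ((80 + 6)/(3 + 5/3))*(-157) = 69 + (86/(14/3))*(-157) = 69 + ((3/14)*86)*(-157) = 69 + (129/7)*(-157) = 69 - 20253/7 = -19770/7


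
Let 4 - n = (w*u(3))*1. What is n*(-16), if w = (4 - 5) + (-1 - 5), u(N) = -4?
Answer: 384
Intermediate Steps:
w = -7 (w = -1 - 6 = -7)
n = -24 (n = 4 - (-7*(-4)) = 4 - 28 = -24)
n*(-16) = -24*(-16) = 384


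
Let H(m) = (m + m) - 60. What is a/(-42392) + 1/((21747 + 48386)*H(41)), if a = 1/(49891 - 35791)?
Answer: 6083513/9410702426400 ≈ 6.4645e-7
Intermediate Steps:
a = 1/14100 ≈ 7.0922e-5
H(m) = -60 + 2*m (H(m) = 2*m - 60 = -60 + 2*m)
a/(-42392) + 1/((21747 + 48386)*H(41)) = (1/14100)/(-42392) + 1/((21747 + 48386)*(-60 + 2*41)) = (1/14100)*(-1/42392) + 1/(70133*(-60 + 82)) = -1/597727200 + (1/70133)/22 = -1/597727200 + (1/70133)*(1/22) = -1/597727200 + 1/1542926 = 6083513/9410702426400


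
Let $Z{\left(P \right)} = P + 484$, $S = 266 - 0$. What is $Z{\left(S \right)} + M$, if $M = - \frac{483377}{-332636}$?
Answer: $\frac{249960377}{332636} \approx 751.45$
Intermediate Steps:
$S = 266$ ($S = 266 + 0 = 266$)
$Z{\left(P \right)} = 484 + P$
$M = \frac{483377}{332636}$ ($M = \left(-483377\right) \left(- \frac{1}{332636}\right) = \frac{483377}{332636} \approx 1.4532$)
$Z{\left(S \right)} + M = \left(484 + 266\right) + \frac{483377}{332636} = 750 + \frac{483377}{332636} = \frac{249960377}{332636}$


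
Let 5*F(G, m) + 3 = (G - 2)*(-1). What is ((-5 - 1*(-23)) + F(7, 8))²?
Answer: 6724/25 ≈ 268.96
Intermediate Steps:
F(G, m) = -⅕ - G/5 (F(G, m) = -⅗ + ((G - 2)*(-1))/5 = -⅗ + ((-2 + G)*(-1))/5 = -⅗ + (2 - G)/5 = -⅗ + (⅖ - G/5) = -⅕ - G/5)
((-5 - 1*(-23)) + F(7, 8))² = ((-5 - 1*(-23)) + (-⅕ - ⅕*7))² = ((-5 + 23) + (-⅕ - 7/5))² = (18 - 8/5)² = (82/5)² = 6724/25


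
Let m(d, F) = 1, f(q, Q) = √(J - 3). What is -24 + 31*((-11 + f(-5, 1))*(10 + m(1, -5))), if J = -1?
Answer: -3775 + 682*I ≈ -3775.0 + 682.0*I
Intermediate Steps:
f(q, Q) = 2*I (f(q, Q) = √(-1 - 3) = √(-4) = 2*I)
-24 + 31*((-11 + f(-5, 1))*(10 + m(1, -5))) = -24 + 31*((-11 + 2*I)*(10 + 1)) = -24 + 31*((-11 + 2*I)*11) = -24 + 31*(-121 + 22*I) = -24 + (-3751 + 682*I) = -3775 + 682*I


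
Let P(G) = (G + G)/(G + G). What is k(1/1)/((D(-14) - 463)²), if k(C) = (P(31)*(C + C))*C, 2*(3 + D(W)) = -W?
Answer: 2/210681 ≈ 9.4930e-6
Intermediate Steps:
D(W) = -3 - W/2 (D(W) = -3 + (-W)/2 = -3 - W/2)
P(G) = 1 (P(G) = (2*G)/((2*G)) = (2*G)*(1/(2*G)) = 1)
k(C) = 2*C² (k(C) = (1*(C + C))*C = (1*(2*C))*C = (2*C)*C = 2*C²)
k(1/1)/((D(-14) - 463)²) = (2*(1/1)²)/(((-3 - ½*(-14)) - 463)²) = (2*1²)/(((-3 + 7) - 463)²) = (2*1)/((4 - 463)²) = 2/((-459)²) = 2/210681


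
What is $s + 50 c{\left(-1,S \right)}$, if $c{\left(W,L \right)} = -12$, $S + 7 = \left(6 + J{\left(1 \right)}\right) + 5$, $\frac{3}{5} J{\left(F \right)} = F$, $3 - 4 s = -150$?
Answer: $- \frac{2247}{4} \approx -561.75$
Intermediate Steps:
$s = \frac{153}{4}$ ($s = \frac{3}{4} - - \frac{75}{2} = \frac{3}{4} + \frac{75}{2} = \frac{153}{4} \approx 38.25$)
$J{\left(F \right)} = \frac{5 F}{3}$
$S = \frac{17}{3}$ ($S = -7 + \left(\left(6 + \frac{5}{3} \cdot 1\right) + 5\right) = -7 + \left(\left(6 + \frac{5}{3}\right) + 5\right) = -7 + \left(\frac{23}{3} + 5\right) = -7 + \frac{38}{3} = \frac{17}{3} \approx 5.6667$)
$s + 50 c{\left(-1,S \right)} = \frac{153}{4} + 50 \left(-12\right) = \frac{153}{4} - 600 = - \frac{2247}{4}$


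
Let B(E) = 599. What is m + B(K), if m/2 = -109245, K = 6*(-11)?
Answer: -217891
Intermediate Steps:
K = -66
m = -218490 (m = 2*(-109245) = -218490)
m + B(K) = -218490 + 599 = -217891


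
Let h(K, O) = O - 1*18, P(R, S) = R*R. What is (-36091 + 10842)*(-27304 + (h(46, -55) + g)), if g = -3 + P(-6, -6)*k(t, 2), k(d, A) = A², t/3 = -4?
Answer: 687681764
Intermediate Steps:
t = -12 (t = 3*(-4) = -12)
P(R, S) = R²
h(K, O) = -18 + O (h(K, O) = O - 18 = -18 + O)
g = 141 (g = -3 + (-6)²*2² = -3 + 36*4 = -3 + 144 = 141)
(-36091 + 10842)*(-27304 + (h(46, -55) + g)) = (-36091 + 10842)*(-27304 + ((-18 - 55) + 141)) = -25249*(-27304 + (-73 + 141)) = -25249*(-27304 + 68) = -25249*(-27236) = 687681764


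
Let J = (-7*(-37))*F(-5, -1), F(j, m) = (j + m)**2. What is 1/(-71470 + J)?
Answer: -1/62146 ≈ -1.6091e-5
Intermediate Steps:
J = 9324 (J = (-7*(-37))*(-5 - 1)**2 = 259*(-6)**2 = 259*36 = 9324)
1/(-71470 + J) = 1/(-71470 + 9324) = 1/(-62146) = -1/62146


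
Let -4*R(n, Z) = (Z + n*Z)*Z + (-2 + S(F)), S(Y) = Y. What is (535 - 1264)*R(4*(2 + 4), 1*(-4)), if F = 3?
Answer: 292329/4 ≈ 73082.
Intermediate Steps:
R(n, Z) = -¼ - Z*(Z + Z*n)/4 (R(n, Z) = -((Z + n*Z)*Z + (-2 + 3))/4 = -((Z + Z*n)*Z + 1)/4 = -(Z*(Z + Z*n) + 1)/4 = -(1 + Z*(Z + Z*n))/4 = -¼ - Z*(Z + Z*n)/4)
(535 - 1264)*R(4*(2 + 4), 1*(-4)) = (535 - 1264)*(-¼ - (1*(-4))²/4 - 4*(2 + 4)*(1*(-4))²/4) = -729*(-¼ - ¼*(-4)² - ¼*4*6*(-4)²) = -729*(-¼ - ¼*16 - ¼*24*16) = -729*(-¼ - 4 - 96) = -729*(-401/4) = 292329/4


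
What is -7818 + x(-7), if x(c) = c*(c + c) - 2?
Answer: -7722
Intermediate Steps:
x(c) = -2 + 2*c² (x(c) = c*(2*c) - 2 = 2*c² - 2 = -2 + 2*c²)
-7818 + x(-7) = -7818 + (-2 + 2*(-7)²) = -7818 + (-2 + 2*49) = -7818 + (-2 + 98) = -7818 + 96 = -7722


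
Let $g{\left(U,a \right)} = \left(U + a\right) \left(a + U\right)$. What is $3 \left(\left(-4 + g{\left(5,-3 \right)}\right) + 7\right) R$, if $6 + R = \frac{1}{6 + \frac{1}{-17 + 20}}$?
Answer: $- \frac{2331}{19} \approx -122.68$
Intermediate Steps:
$g{\left(U,a \right)} = \left(U + a\right)^{2}$ ($g{\left(U,a \right)} = \left(U + a\right) \left(U + a\right) = \left(U + a\right)^{2}$)
$R = - \frac{111}{19}$ ($R = -6 + \frac{1}{6 + \frac{1}{-17 + 20}} = -6 + \frac{1}{6 + \frac{1}{3}} = -6 + \frac{1}{\frac{19}{3}} = -6 + \frac{3}{19} = - \frac{111}{19} \approx -5.8421$)
$3 \left(\left(-4 + g{\left(5,-3 \right)}\right) + 7\right) R = 3 \left(\left(-4 + \left(5 - 3\right)^{2}\right) + 7\right) \left(- \frac{111}{19}\right) = 3 \left(\left(-4 + 2^{2}\right) + 7\right) \left(- \frac{111}{19}\right) = 3 \left(\left(-4 + 4\right) + 7\right) \left(- \frac{111}{19}\right) = 3 \left(0 + 7\right) \left(- \frac{111}{19}\right) = 3 \cdot 7 \left(- \frac{111}{19}\right) = 21 \left(- \frac{111}{19}\right) = - \frac{2331}{19}$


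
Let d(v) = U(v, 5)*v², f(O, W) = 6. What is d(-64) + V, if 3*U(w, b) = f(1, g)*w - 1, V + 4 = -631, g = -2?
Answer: -1578865/3 ≈ -5.2629e+5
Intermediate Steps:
V = -635 (V = -4 - 631 = -635)
U(w, b) = -⅓ + 2*w (U(w, b) = (6*w - 1)/3 = (-1 + 6*w)/3 = -⅓ + 2*w)
d(v) = v²*(-⅓ + 2*v) (d(v) = (-⅓ + 2*v)*v² = v²*(-⅓ + 2*v))
d(-64) + V = (⅓)*(-64)²*(-1 + 6*(-64)) - 635 = (⅓)*4096*(-1 - 384) - 635 = (⅓)*4096*(-385) - 635 = -1576960/3 - 635 = -1578865/3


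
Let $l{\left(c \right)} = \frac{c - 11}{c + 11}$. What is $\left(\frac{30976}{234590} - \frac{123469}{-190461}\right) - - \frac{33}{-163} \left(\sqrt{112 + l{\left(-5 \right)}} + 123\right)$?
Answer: $- \frac{87837117756056}{3641440048185} - \frac{22 \sqrt{246}}{163} \approx -26.238$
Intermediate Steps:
$l{\left(c \right)} = \frac{-11 + c}{11 + c}$
$\left(\frac{30976}{234590} - \frac{123469}{-190461}\right) - - \frac{33}{-163} \left(\sqrt{112 + l{\left(-5 \right)}} + 123\right) = \left(\frac{30976}{234590} - \frac{123469}{-190461}\right) - - \frac{33}{-163} \left(\sqrt{112 + \frac{-11 - 5}{11 - 5}} + 123\right) = \left(30976 \cdot \frac{1}{234590} - - \frac{123469}{190461}\right) - \left(-33\right) \left(- \frac{1}{163}\right) \left(\sqrt{112 + \frac{1}{6} \left(-16\right)} + 123\right) = \left(\frac{15488}{117295} + \frac{123469}{190461}\right) - \frac{33 \left(\sqrt{112 + \frac{1}{6} \left(-16\right)} + 123\right)}{163} = \frac{17432156323}{22340122995} - \frac{33 \left(\sqrt{112 - \frac{8}{3}} + 123\right)}{163} = \frac{17432156323}{22340122995} - \frac{33 \left(\sqrt{\frac{328}{3}} + 123\right)}{163} = \frac{17432156323}{22340122995} - \frac{33 \left(\frac{2 \sqrt{246}}{3} + 123\right)}{163} = \frac{17432156323}{22340122995} - \frac{33 \left(123 + \frac{2 \sqrt{246}}{3}\right)}{163} = \frac{17432156323}{22340122995} - \left(\frac{4059}{163} + \frac{22 \sqrt{246}}{163}\right) = - \frac{87837117756056}{3641440048185} - \frac{22 \sqrt{246}}{163}$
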